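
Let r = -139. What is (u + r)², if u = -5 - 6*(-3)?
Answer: 15876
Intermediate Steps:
u = 13 (u = -5 - 6*(-3) = -5 + 18 = 13)
(u + r)² = (13 - 139)² = (-126)² = 15876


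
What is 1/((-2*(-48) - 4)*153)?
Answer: 1/14076 ≈ 7.1043e-5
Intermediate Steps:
1/((-2*(-48) - 4)*153) = 1/((96 - 4)*153) = 1/(92*153) = 1/14076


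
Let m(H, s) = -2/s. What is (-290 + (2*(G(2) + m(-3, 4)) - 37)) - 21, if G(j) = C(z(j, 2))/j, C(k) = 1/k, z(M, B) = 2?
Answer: -697/2 ≈ -348.50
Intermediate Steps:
C(k) = 1/k
G(j) = 1/(2*j)
(-290 + (2*(G(2) + m(-3, 4)) - 37)) - 21 = (-290 + (2*((½)/2 - 2/4) - 37)) - 21 = (-290 + (2*((½)*(½) - 2*¼) - 37)) - 21 = (-290 + (2*(¼ - ½) - 37)) - 21 = (-290 + (2*(-¼) - 37)) - 21 = (-290 + (-½ - 37)) - 21 = (-290 - 75/2) - 21 = -655/2 - 21 = -697/2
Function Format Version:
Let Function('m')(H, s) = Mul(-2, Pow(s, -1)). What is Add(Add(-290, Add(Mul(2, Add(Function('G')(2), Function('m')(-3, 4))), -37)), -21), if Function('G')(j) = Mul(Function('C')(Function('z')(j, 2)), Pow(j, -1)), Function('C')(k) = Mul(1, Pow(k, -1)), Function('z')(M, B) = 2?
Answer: Rational(-697, 2) ≈ -348.50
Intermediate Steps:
Function('C')(k) = Pow(k, -1)
Function('G')(j) = Mul(Rational(1, 2), Pow(j, -1)) (Function('G')(j) = Mul(Pow(2, -1), Pow(j, -1)) = Mul(Rational(1, 2), Pow(j, -1)))
Add(Add(-290, Add(Mul(2, Add(Function('G')(2), Function('m')(-3, 4))), -37)), -21) = Add(Add(-290, Add(Mul(2, Add(Mul(Rational(1, 2), Pow(2, -1)), Mul(-2, Pow(4, -1)))), -37)), -21) = Add(Add(-290, Add(Mul(2, Add(Mul(Rational(1, 2), Rational(1, 2)), Mul(-2, Rational(1, 4)))), -37)), -21) = Add(Add(-290, Add(Mul(2, Add(Rational(1, 4), Rational(-1, 2))), -37)), -21) = Add(Add(-290, Add(Mul(2, Rational(-1, 4)), -37)), -21) = Add(Add(-290, Add(Rational(-1, 2), -37)), -21) = Add(Add(-290, Rational(-75, 2)), -21) = Add(Rational(-655, 2), -21) = Rational(-697, 2)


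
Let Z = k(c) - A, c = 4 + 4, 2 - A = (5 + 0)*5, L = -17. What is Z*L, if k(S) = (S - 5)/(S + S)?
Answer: -6307/16 ≈ -394.19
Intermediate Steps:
A = -23 (A = 2 - (5 + 0)*5 = 2 - 5*5 = 2 - 1*25 = 2 - 25 = -23)
c = 8
k(S) = (-5 + S)/(2*S) (k(S) = (-5 + S)/((2*S)) = (-5 + S)*(1/(2*S)) = (-5 + S)/(2*S))
Z = 371/16 (Z = (½)*(-5 + 8)/8 - 1*(-23) = (½)*(⅛)*3 + 23 = 3/16 + 23 = 371/16 ≈ 23.188)
Z*L = (371/16)*(-17) = -6307/16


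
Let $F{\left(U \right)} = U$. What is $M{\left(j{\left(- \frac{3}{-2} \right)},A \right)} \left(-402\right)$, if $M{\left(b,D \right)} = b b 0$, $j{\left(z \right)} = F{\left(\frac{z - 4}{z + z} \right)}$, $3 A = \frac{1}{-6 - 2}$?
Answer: $0$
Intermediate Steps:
$A = - \frac{1}{24}$ ($A = \frac{1}{3 \left(-6 - 2\right)} = \frac{1}{3 \left(-8\right)} = \frac{1}{3} \left(- \frac{1}{8}\right) = - \frac{1}{24} \approx -0.041667$)
$j{\left(z \right)} = \frac{-4 + z}{2 z}$ ($j{\left(z \right)} = \frac{z - 4}{z + z} = \frac{-4 + z}{2 z}$)
$M{\left(b,D \right)} = 0$ ($M{\left(b,D \right)} = b^{2} \cdot 0 = 0$)
$M{\left(j{\left(- \frac{3}{-2} \right)},A \right)} \left(-402\right) = 0 \left(-402\right) = 0$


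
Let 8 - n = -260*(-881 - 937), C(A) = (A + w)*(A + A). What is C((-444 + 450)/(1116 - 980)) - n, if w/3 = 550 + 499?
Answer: 1093459661/2312 ≈ 4.7295e+5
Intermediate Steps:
w = 3147 (w = 3*(550 + 499) = 3*1049 = 3147)
C(A) = 2*A*(3147 + A) (C(A) = (A + 3147)*(A + A) = (3147 + A)*(2*A) = 2*A*(3147 + A))
n = -472672 (n = 8 - (-260)*(-881 - 937) = 8 - (-260)*(-1818) = 8 - 1*472680 = 8 - 472680 = -472672)
C((-444 + 450)/(1116 - 980)) - n = 2*((-444 + 450)/(1116 - 980))*(3147 + (-444 + 450)/(1116 - 980)) - 1*(-472672) = 2*(6/136)*(3147 + 6/136) + 472672 = 2*(6*(1/136))*(3147 + 6*(1/136)) + 472672 = 2*(3/68)*(3147 + 3/68) + 472672 = 2*(3/68)*(213999/68) + 472672 = 641997/2312 + 472672 = 1093459661/2312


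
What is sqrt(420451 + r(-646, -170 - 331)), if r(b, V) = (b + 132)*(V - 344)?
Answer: sqrt(854781) ≈ 924.54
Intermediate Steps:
r(b, V) = (-344 + V)*(132 + b) (r(b, V) = (132 + b)*(-344 + V) = (-344 + V)*(132 + b))
sqrt(420451 + r(-646, -170 - 331)) = sqrt(420451 + (-45408 - 344*(-646) + 132*(-170 - 331) + (-170 - 331)*(-646))) = sqrt(420451 + (-45408 + 222224 + 132*(-501) - 501*(-646))) = sqrt(420451 + (-45408 + 222224 - 66132 + 323646)) = sqrt(420451 + 434330) = sqrt(854781)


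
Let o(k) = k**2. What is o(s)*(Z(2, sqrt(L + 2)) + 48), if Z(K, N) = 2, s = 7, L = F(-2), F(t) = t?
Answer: 2450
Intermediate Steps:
L = -2
o(s)*(Z(2, sqrt(L + 2)) + 48) = 7**2*(2 + 48) = 49*50 = 2450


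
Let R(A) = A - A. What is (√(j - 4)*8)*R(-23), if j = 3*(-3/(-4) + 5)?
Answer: 0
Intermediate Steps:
j = 69/4 (j = 3*(-3*(-¼) + 5) = 3*(¾ + 5) = 3*(23/4) = 69/4 ≈ 17.250)
R(A) = 0
(√(j - 4)*8)*R(-23) = (√(69/4 - 4)*8)*0 = (√(53/4)*8)*0 = ((√53/2)*8)*0 = (4*√53)*0 = 0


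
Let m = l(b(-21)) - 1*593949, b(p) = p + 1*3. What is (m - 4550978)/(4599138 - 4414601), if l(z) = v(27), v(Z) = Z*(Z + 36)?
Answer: -5143226/184537 ≈ -27.871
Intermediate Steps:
b(p) = 3 + p (b(p) = p + 3 = 3 + p)
v(Z) = Z*(36 + Z)
l(z) = 1701 (l(z) = 27*(36 + 27) = 27*63 = 1701)
m = -592248 (m = 1701 - 1*593949 = 1701 - 593949 = -592248)
(m - 4550978)/(4599138 - 4414601) = (-592248 - 4550978)/(4599138 - 4414601) = -5143226/184537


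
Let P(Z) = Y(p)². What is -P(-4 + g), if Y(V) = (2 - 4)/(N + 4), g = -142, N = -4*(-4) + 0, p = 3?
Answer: -1/100 ≈ -0.010000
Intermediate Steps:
N = 16 (N = 16 + 0 = 16)
Y(V) = -⅒ (Y(V) = (2 - 4)/(16 + 4) = -2/20 = -2*1/20 = -⅒)
P(Z) = 1/100 (P(Z) = (-⅒)² = 1/100)
-P(-4 + g) = -1*1/100 = -1/100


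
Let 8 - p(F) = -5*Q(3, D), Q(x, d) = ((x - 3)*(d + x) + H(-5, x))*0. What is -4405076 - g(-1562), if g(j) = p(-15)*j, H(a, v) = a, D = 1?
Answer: -4392580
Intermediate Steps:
Q(x, d) = 0 (Q(x, d) = ((x - 3)*(d + x) - 5)*0 = ((-3 + x)*(d + x) - 5)*0 = (-5 + (-3 + x)*(d + x))*0 = 0)
p(F) = 8 (p(F) = 8 - (-5)*0 = 8 - 1*0 = 8 + 0 = 8)
g(j) = 8*j
-4405076 - g(-1562) = -4405076 - 8*(-1562) = -4405076 - 1*(-12496) = -4405076 + 12496 = -4392580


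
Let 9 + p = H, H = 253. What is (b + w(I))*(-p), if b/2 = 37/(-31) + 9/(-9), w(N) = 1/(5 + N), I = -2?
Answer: 91988/93 ≈ 989.12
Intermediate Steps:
p = 244 (p = -9 + 253 = 244)
b = -136/31 (b = 2*(37/(-31) + 9/(-9)) = 2*(37*(-1/31) + 9*(-⅑)) = 2*(-37/31 - 1) = 2*(-68/31) = -136/31 ≈ -4.3871)
(b + w(I))*(-p) = (-136/31 + 1/(5 - 2))*(-1*244) = (-136/31 + 1/3)*(-244) = (-136/31 + ⅓)*(-244) = -377/93*(-244) = 91988/93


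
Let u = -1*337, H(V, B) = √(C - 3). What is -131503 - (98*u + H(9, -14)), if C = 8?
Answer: -98477 - √5 ≈ -98479.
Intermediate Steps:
H(V, B) = √5 (H(V, B) = √(8 - 3) = √5)
u = -337
-131503 - (98*u + H(9, -14)) = -131503 - (98*(-337) + √5) = -131503 - (-33026 + √5) = -131503 + (33026 - √5) = -98477 - √5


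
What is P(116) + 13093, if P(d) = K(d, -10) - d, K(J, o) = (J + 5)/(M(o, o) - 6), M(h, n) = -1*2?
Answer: 103695/8 ≈ 12962.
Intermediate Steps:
M(h, n) = -2
K(J, o) = -5/8 - J/8 (K(J, o) = (J + 5)/(-2 - 6) = (5 + J)/(-8) = (5 + J)*(-⅛) = -5/8 - J/8)
P(d) = -5/8 - 9*d/8 (P(d) = (-5/8 - d/8) - d = -5/8 - 9*d/8)
P(116) + 13093 = (-5/8 - 9/8*116) + 13093 = (-5/8 - 261/2) + 13093 = -1049/8 + 13093 = 103695/8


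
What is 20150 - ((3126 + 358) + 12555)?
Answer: 4111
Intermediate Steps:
20150 - ((3126 + 358) + 12555) = 20150 - (3484 + 12555) = 20150 - 1*16039 = 20150 - 16039 = 4111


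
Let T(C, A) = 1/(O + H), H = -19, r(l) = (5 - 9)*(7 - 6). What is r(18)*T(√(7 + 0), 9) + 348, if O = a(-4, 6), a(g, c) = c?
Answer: 4528/13 ≈ 348.31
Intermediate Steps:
r(l) = -4 (r(l) = -4*1 = -4)
O = 6
T(C, A) = -1/13 (T(C, A) = 1/(6 - 19) = 1/(-13) = -1/13)
r(18)*T(√(7 + 0), 9) + 348 = -4*(-1/13) + 348 = 4/13 + 348 = 4528/13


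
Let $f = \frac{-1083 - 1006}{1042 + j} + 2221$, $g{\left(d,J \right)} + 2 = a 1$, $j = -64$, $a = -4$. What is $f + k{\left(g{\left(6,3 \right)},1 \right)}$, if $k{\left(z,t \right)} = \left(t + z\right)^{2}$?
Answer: $\frac{2194499}{978} \approx 2243.9$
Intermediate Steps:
$g{\left(d,J \right)} = -6$ ($g{\left(d,J \right)} = -2 - 4 = -6$)
$f = \frac{2170049}{978}$ ($f = \frac{-1083 - 1006}{1042 - 64} + 2221 = - \frac{2089}{978} + 2221 = \frac{2170049}{978} \approx 2218.9$)
$f + k{\left(g{\left(6,3 \right)},1 \right)} = \frac{2170049}{978} + \left(1 - 6\right)^{2} = \frac{2170049}{978} + \left(-5\right)^{2} = \frac{2170049}{978} + 25 = \frac{2194499}{978}$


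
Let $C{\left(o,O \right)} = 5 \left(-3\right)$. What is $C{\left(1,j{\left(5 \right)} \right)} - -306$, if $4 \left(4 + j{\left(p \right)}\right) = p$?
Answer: $291$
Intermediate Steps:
$j{\left(p \right)} = -4 + \frac{p}{4}$
$C{\left(o,O \right)} = -15$
$C{\left(1,j{\left(5 \right)} \right)} - -306 = -15 - -306 = -15 + 306 = 291$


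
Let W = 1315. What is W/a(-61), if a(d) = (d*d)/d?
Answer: -1315/61 ≈ -21.557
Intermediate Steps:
a(d) = d (a(d) = d**2/d = d)
W/a(-61) = 1315/(-61) = 1315*(-1/61) = -1315/61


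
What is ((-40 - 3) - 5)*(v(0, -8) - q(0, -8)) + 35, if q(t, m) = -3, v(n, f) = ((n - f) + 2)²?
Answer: -4909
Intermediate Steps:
v(n, f) = (2 + n - f)²
((-40 - 3) - 5)*(v(0, -8) - q(0, -8)) + 35 = ((-40 - 3) - 5)*((2 + 0 - 1*(-8))² - 1*(-3)) + 35 = (-43 - 5)*((2 + 0 + 8)² + 3) + 35 = -48*(10² + 3) + 35 = -48*(100 + 3) + 35 = -48*103 + 35 = -4944 + 35 = -4909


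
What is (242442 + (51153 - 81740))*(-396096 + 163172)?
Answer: -49346114020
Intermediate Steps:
(242442 + (51153 - 81740))*(-396096 + 163172) = (242442 - 30587)*(-232924) = 211855*(-232924) = -49346114020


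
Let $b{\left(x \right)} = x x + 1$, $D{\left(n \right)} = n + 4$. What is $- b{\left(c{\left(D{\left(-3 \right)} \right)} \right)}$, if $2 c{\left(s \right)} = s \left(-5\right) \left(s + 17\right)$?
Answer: $-2026$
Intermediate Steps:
$D{\left(n \right)} = 4 + n$
$c{\left(s \right)} = - \frac{5 s \left(17 + s\right)}{2}$ ($c{\left(s \right)} = \frac{s \left(-5\right) \left(s + 17\right)}{2} = \frac{- 5 s \left(17 + s\right)}{2} = \frac{\left(-5\right) s \left(17 + s\right)}{2} = - \frac{5 s \left(17 + s\right)}{2}$)
$b{\left(x \right)} = 1 + x^{2}$ ($b{\left(x \right)} = x^{2} + 1 = 1 + x^{2}$)
$- b{\left(c{\left(D{\left(-3 \right)} \right)} \right)} = - (1 + \left(- \frac{5 \left(4 - 3\right) \left(17 + \left(4 - 3\right)\right)}{2}\right)^{2}) = - (1 + \left(\left(- \frac{5}{2}\right) 1 \left(17 + 1\right)\right)^{2}) = - (1 + \left(\left(- \frac{5}{2}\right) 1 \cdot 18\right)^{2}) = - (1 + \left(-45\right)^{2}) = - (1 + 2025) = \left(-1\right) 2026 = -2026$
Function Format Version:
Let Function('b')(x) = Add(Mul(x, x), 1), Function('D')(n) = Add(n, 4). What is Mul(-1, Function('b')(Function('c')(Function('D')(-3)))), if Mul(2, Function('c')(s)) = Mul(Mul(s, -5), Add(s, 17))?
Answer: -2026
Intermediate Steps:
Function('D')(n) = Add(4, n)
Function('c')(s) = Mul(Rational(-5, 2), s, Add(17, s)) (Function('c')(s) = Mul(Rational(1, 2), Mul(Mul(s, -5), Add(s, 17))) = Mul(Rational(1, 2), Mul(Mul(-5, s), Add(17, s))) = Mul(Rational(1, 2), Mul(-5, s, Add(17, s))) = Mul(Rational(-5, 2), s, Add(17, s)))
Function('b')(x) = Add(1, Pow(x, 2)) (Function('b')(x) = Add(Pow(x, 2), 1) = Add(1, Pow(x, 2)))
Mul(-1, Function('b')(Function('c')(Function('D')(-3)))) = Mul(-1, Add(1, Pow(Mul(Rational(-5, 2), Add(4, -3), Add(17, Add(4, -3))), 2))) = Mul(-1, Add(1, Pow(Mul(Rational(-5, 2), 1, Add(17, 1)), 2))) = Mul(-1, Add(1, Pow(Mul(Rational(-5, 2), 1, 18), 2))) = Mul(-1, Add(1, Pow(-45, 2))) = Mul(-1, Add(1, 2025)) = Mul(-1, 2026) = -2026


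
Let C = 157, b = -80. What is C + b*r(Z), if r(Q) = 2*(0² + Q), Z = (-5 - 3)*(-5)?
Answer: -6243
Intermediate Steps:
Z = 40 (Z = -8*(-5) = 40)
r(Q) = 2*Q (r(Q) = 2*(0 + Q) = 2*Q)
C + b*r(Z) = 157 - 160*40 = 157 - 80*80 = 157 - 6400 = -6243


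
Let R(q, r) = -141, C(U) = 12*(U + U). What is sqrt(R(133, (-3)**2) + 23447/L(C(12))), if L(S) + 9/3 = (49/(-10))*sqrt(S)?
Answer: sqrt(-358050 - 124362*sqrt(2))/(3*sqrt(5 + 98*sqrt(2))) ≈ 20.326*I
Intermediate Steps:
C(U) = 24*U (C(U) = 12*(2*U) = 24*U)
L(S) = -3 - 49*sqrt(S)/10 (L(S) = -3 + (49/(-10))*sqrt(S) = -3 + (49*(-1/10))*sqrt(S) = -3 - 49*sqrt(S)/10)
sqrt(R(133, (-3)**2) + 23447/L(C(12))) = sqrt(-141 + 23447/(-3 - 49*12*sqrt(2)/10)) = sqrt(-141 + 23447/(-3 - 294*sqrt(2)/5))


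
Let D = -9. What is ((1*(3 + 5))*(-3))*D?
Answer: 216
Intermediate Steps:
((1*(3 + 5))*(-3))*D = ((1*(3 + 5))*(-3))*(-9) = ((1*8)*(-3))*(-9) = (8*(-3))*(-9) = -24*(-9) = 216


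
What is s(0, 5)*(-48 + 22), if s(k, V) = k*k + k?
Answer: 0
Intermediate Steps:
s(k, V) = k + k² (s(k, V) = k² + k = k + k²)
s(0, 5)*(-48 + 22) = (0*(1 + 0))*(-48 + 22) = (0*1)*(-26) = 0*(-26) = 0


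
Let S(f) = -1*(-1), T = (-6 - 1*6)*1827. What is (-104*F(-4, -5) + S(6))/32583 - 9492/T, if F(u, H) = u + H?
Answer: 1308812/2834721 ≈ 0.46171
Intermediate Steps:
F(u, H) = H + u
T = -21924 (T = (-6 - 6)*1827 = -12*1827 = -21924)
S(f) = 1
(-104*F(-4, -5) + S(6))/32583 - 9492/T = (-104*(-5 - 4) + 1)/32583 - 9492/(-21924) = (-104*(-9) + 1)*(1/32583) - 9492*(-1/21924) = (936 + 1)*(1/32583) + 113/261 = 937*(1/32583) + 113/261 = 937/32583 + 113/261 = 1308812/2834721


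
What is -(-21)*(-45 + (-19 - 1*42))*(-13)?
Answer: 28938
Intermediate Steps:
-(-21)*(-45 + (-19 - 1*42))*(-13) = -(-21)*(-45 + (-19 - 42))*(-13) = -(-21)*(-45 - 61)*(-13) = -(-21)*(-106)*(-13) = -1*2226*(-13) = -2226*(-13) = 28938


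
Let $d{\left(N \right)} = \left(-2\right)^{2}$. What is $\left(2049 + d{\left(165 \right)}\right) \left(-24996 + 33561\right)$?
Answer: $17583945$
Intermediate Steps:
$d{\left(N \right)} = 4$
$\left(2049 + d{\left(165 \right)}\right) \left(-24996 + 33561\right) = \left(2049 + 4\right) \left(-24996 + 33561\right) = 2053 \cdot 8565 = 17583945$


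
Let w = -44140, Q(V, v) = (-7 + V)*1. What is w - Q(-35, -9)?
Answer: -44098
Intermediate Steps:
Q(V, v) = -7 + V
w - Q(-35, -9) = -44140 - (-7 - 35) = -44140 - 1*(-42) = -44140 + 42 = -44098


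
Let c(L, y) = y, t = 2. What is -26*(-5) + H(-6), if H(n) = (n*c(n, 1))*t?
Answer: 118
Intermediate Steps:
H(n) = 2*n (H(n) = (n*1)*2 = n*2 = 2*n)
-26*(-5) + H(-6) = -26*(-5) + 2*(-6) = 130 - 12 = 118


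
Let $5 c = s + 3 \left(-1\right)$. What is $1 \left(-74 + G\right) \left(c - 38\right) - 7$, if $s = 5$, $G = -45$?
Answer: $\frac{22337}{5} \approx 4467.4$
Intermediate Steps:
$c = \frac{2}{5}$ ($c = \frac{5 + 3 \left(-1\right)}{5} = \frac{5 - 3}{5} = \frac{1}{5} \cdot 2 = \frac{2}{5} \approx 0.4$)
$1 \left(-74 + G\right) \left(c - 38\right) - 7 = 1 \left(-74 - 45\right) \left(\frac{2}{5} - 38\right) - 7 = 1 \left(\left(-119\right) \left(- \frac{188}{5}\right)\right) - 7 = 1 \cdot \frac{22372}{5} - 7 = \frac{22372}{5} - 7 = \frac{22337}{5}$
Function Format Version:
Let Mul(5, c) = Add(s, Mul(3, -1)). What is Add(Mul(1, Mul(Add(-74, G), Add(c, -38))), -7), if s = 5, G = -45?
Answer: Rational(22337, 5) ≈ 4467.4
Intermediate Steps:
c = Rational(2, 5) (c = Mul(Rational(1, 5), Add(5, Mul(3, -1))) = Mul(Rational(1, 5), Add(5, -3)) = Mul(Rational(1, 5), 2) = Rational(2, 5) ≈ 0.40000)
Add(Mul(1, Mul(Add(-74, G), Add(c, -38))), -7) = Add(Mul(1, Mul(Add(-74, -45), Add(Rational(2, 5), -38))), -7) = Add(Mul(1, Mul(-119, Rational(-188, 5))), -7) = Add(Mul(1, Rational(22372, 5)), -7) = Add(Rational(22372, 5), -7) = Rational(22337, 5)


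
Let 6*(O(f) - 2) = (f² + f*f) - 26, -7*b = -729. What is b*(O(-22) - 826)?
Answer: -486243/7 ≈ -69463.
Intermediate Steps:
b = 729/7 (b = -⅐*(-729) = 729/7 ≈ 104.14)
O(f) = -7/3 + f²/3 (O(f) = 2 + ((f² + f*f) - 26)/6 = 2 + ((f² + f²) - 26)/6 = 2 + (2*f² - 26)/6 = 2 + (-26 + 2*f²)/6 = 2 + (-13/3 + f²/3) = -7/3 + f²/3)
b*(O(-22) - 826) = 729*((-7/3 + (⅓)*(-22)²) - 826)/7 = 729*((-7/3 + (⅓)*484) - 826)/7 = 729*((-7/3 + 484/3) - 826)/7 = 729*(159 - 826)/7 = (729/7)*(-667) = -486243/7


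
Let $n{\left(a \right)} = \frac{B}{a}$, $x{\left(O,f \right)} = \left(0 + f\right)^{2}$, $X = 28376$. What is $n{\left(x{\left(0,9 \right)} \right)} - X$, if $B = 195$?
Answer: $- \frac{766087}{27} \approx -28374.0$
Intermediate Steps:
$x{\left(O,f \right)} = f^{2}$
$n{\left(a \right)} = \frac{195}{a}$
$n{\left(x{\left(0,9 \right)} \right)} - X = \frac{195}{9^{2}} - 28376 = \frac{195}{81} - 28376 = 195 \cdot \frac{1}{81} - 28376 = \frac{65}{27} - 28376 = - \frac{766087}{27}$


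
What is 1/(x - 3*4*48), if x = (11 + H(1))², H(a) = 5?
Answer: -1/320 ≈ -0.0031250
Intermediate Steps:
x = 256 (x = (11 + 5)² = 16² = 256)
1/(x - 3*4*48) = 1/(256 - 3*4*48) = 1/(256 - 12*48) = 1/(256 - 576) = 1/(-320) = -1/320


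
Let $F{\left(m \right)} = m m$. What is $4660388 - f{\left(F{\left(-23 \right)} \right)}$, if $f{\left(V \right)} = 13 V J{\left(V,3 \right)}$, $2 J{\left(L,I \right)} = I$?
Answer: $\frac{9300145}{2} \approx 4.6501 \cdot 10^{6}$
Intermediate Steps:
$F{\left(m \right)} = m^{2}$
$J{\left(L,I \right)} = \frac{I}{2}$
$f{\left(V \right)} = \frac{39 V}{2}$ ($f{\left(V \right)} = 13 V \frac{1}{2} \cdot 3 = 13 V \frac{3}{2} = \frac{39 V}{2}$)
$4660388 - f{\left(F{\left(-23 \right)} \right)} = 4660388 - \frac{39 \left(-23\right)^{2}}{2} = 4660388 - \frac{39}{2} \cdot 529 = 4660388 - \frac{20631}{2} = \frac{9300145}{2}$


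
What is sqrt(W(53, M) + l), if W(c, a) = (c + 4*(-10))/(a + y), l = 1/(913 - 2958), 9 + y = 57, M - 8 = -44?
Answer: sqrt(163025355)/12270 ≈ 1.0406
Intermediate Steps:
M = -36 (M = 8 - 44 = -36)
y = 48 (y = -9 + 57 = 48)
l = -1/2045 (l = 1/(-2045) = -1/2045 ≈ -0.00048900)
W(c, a) = (-40 + c)/(48 + a) (W(c, a) = (c + 4*(-10))/(a + 48) = (c - 40)/(48 + a) = (-40 + c)/(48 + a))
sqrt(W(53, M) + l) = sqrt((-40 + 53)/(48 - 36) - 1/2045) = sqrt(13/12 - 1/2045) = sqrt(26573/24540) = sqrt(163025355)/12270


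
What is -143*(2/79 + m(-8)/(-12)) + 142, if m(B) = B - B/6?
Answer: 41903/711 ≈ 58.935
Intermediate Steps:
m(B) = 5*B/6 (m(B) = B - B/6 = 5*B/6)
-143*(2/79 + m(-8)/(-12)) + 142 = -143*(2/79 + ((5/6)*(-8))/(-12)) + 142 = -143*(2*(1/79) - 20/3*(-1/12)) + 142 = -143*(2/79 + 5/9) + 142 = -143*413/711 + 142 = -59059/711 + 142 = 41903/711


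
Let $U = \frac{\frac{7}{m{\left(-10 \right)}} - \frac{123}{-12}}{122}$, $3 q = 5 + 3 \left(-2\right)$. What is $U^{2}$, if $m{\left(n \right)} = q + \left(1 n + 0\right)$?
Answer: $\frac{1408969}{228856384} \approx 0.0061566$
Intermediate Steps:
$q = - \frac{1}{3}$ ($q = \frac{5 + 3 \left(-2\right)}{3} = \frac{5 - 6}{3} = \frac{1}{3} \left(-1\right) = - \frac{1}{3} \approx -0.33333$)
$m{\left(n \right)} = - \frac{1}{3} + n$ ($m{\left(n \right)} = - \frac{1}{3} + \left(1 n + 0\right) = - \frac{1}{3} + \left(n + 0\right) = - \frac{1}{3} + n$)
$U = \frac{1187}{15128}$ ($U = \frac{\frac{7}{- \frac{1}{3} - 10} - \frac{123}{-12}}{122} = \left(\frac{7}{- \frac{31}{3}} - - \frac{41}{4}\right) \frac{1}{122} = \left(7 \left(- \frac{3}{31}\right) + \frac{41}{4}\right) \frac{1}{122} = \left(- \frac{21}{31} + \frac{41}{4}\right) \frac{1}{122} = \frac{1187}{124} \cdot \frac{1}{122} = \frac{1187}{15128} \approx 0.078464$)
$U^{2} = \left(\frac{1187}{15128}\right)^{2} = \frac{1408969}{228856384}$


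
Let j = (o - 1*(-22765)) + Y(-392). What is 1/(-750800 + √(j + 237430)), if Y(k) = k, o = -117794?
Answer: -750800/563700497991 - √142009/563700497991 ≈ -1.3326e-6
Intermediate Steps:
j = -95421 (j = (-117794 - 1*(-22765)) - 392 = (-117794 + 22765) - 392 = -95029 - 392 = -95421)
1/(-750800 + √(j + 237430)) = 1/(-750800 + √(-95421 + 237430)) = 1/(-750800 + √142009)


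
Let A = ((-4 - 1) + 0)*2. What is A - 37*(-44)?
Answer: 1618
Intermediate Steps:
A = -10 (A = (-5 + 0)*2 = -5*2 = -10)
A - 37*(-44) = -10 - 37*(-44) = -10 + 1628 = 1618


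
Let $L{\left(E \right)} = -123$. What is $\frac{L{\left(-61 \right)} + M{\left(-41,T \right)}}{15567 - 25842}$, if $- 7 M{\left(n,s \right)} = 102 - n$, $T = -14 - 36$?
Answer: $\frac{1004}{71925} \approx 0.013959$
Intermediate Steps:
$T = -50$ ($T = -14 - 36 = -50$)
$M{\left(n,s \right)} = - \frac{102}{7} + \frac{n}{7}$ ($M{\left(n,s \right)} = - \frac{102 - n}{7} = - \frac{102}{7} + \frac{n}{7}$)
$\frac{L{\left(-61 \right)} + M{\left(-41,T \right)}}{15567 - 25842} = \frac{-123 + \left(- \frac{102}{7} + \frac{1}{7} \left(-41\right)\right)}{15567 - 25842} = \frac{-123 - \frac{143}{7}}{-10275} = \left(-123 - \frac{143}{7}\right) \left(- \frac{1}{10275}\right) = \left(- \frac{1004}{7}\right) \left(- \frac{1}{10275}\right) = \frac{1004}{71925}$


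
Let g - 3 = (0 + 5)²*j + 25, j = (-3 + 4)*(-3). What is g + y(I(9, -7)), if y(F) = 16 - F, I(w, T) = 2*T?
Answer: -17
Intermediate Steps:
j = -3 (j = 1*(-3) = -3)
g = -47 (g = 3 + ((0 + 5)²*(-3) + 25) = 3 + (5²*(-3) + 25) = 3 + (25*(-3) + 25) = 3 + (-75 + 25) = 3 - 50 = -47)
g + y(I(9, -7)) = -47 + (16 - 2*(-7)) = -47 + (16 - 1*(-14)) = -47 + (16 + 14) = -47 + 30 = -17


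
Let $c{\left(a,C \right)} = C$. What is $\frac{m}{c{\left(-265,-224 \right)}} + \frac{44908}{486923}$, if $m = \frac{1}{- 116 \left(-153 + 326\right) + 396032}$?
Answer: $\frac{3781968766965}{41006676204928} \approx 0.092228$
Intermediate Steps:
$m = \frac{1}{375964}$ ($m = \frac{1}{\left(-116\right) 173 + 396032} = \frac{1}{-20068 + 396032} = \frac{1}{375964} \approx 2.6598 \cdot 10^{-6}$)
$\frac{m}{c{\left(-265,-224 \right)}} + \frac{44908}{486923} = \frac{1}{375964 \left(-224\right)} + \frac{44908}{486923} = \frac{1}{375964} \left(- \frac{1}{224}\right) + 44908 \cdot \frac{1}{486923} = - \frac{1}{84215936} + \frac{44908}{486923} = \frac{3781968766965}{41006676204928}$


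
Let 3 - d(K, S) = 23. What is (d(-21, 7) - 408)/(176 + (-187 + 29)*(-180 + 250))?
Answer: 107/2721 ≈ 0.039324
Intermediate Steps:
d(K, S) = -20 (d(K, S) = 3 - 1*23 = 3 - 23 = -20)
(d(-21, 7) - 408)/(176 + (-187 + 29)*(-180 + 250)) = (-20 - 408)/(176 + (-187 + 29)*(-180 + 250)) = -428/(176 - 158*70) = -428/(176 - 11060) = -428/(-10884) = -428*(-1/10884) = 107/2721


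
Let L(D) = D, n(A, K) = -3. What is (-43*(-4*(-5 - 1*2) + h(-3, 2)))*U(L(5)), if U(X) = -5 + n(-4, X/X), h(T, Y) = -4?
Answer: 8256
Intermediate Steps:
U(X) = -8 (U(X) = -5 - 3 = -8)
(-43*(-4*(-5 - 1*2) + h(-3, 2)))*U(L(5)) = -43*(-4*(-5 - 1*2) - 4)*(-8) = -43*(-4*(-5 - 2) - 4)*(-8) = -43*(-4*(-7) - 4)*(-8) = -43*(28 - 4)*(-8) = -43*24*(-8) = -1032*(-8) = 8256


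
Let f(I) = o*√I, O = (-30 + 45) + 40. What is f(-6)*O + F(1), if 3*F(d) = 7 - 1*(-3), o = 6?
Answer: 10/3 + 330*I*√6 ≈ 3.3333 + 808.33*I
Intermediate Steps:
F(d) = 10/3 (F(d) = (7 - 1*(-3))/3 = (7 + 3)/3 = (⅓)*10 = 10/3)
O = 55 (O = 15 + 40 = 55)
f(I) = 6*√I
f(-6)*O + F(1) = (6*√(-6))*55 + 10/3 = (6*(I*√6))*55 + 10/3 = (6*I*√6)*55 + 10/3 = 330*I*√6 + 10/3 = 10/3 + 330*I*√6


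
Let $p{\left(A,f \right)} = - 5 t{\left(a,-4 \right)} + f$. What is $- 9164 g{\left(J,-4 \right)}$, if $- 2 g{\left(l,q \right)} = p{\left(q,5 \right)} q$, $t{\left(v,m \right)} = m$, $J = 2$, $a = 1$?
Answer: $-458200$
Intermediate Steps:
$p{\left(A,f \right)} = 20 + f$ ($p{\left(A,f \right)} = \left(-5\right) \left(-4\right) + f = 20 + f$)
$g{\left(l,q \right)} = - \frac{25 q}{2}$ ($g{\left(l,q \right)} = - \frac{\left(20 + 5\right) q}{2} = - \frac{25 q}{2}$)
$- 9164 g{\left(J,-4 \right)} = - 9164 \left(\left(- \frac{25}{2}\right) \left(-4\right)\right) = \left(-9164\right) 50 = -458200$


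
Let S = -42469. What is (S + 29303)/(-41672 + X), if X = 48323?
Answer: -13166/6651 ≈ -1.9796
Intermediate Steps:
(S + 29303)/(-41672 + X) = (-42469 + 29303)/(-41672 + 48323) = -13166/6651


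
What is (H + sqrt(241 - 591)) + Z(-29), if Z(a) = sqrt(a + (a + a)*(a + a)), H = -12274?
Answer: -12274 + sqrt(3335) + 5*I*sqrt(14) ≈ -12216.0 + 18.708*I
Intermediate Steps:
Z(a) = sqrt(a + 4*a**2) (Z(a) = sqrt(a + (2*a)*(2*a)) = sqrt(a + 4*a**2))
(H + sqrt(241 - 591)) + Z(-29) = (-12274 + sqrt(241 - 591)) + sqrt(-29*(1 + 4*(-29))) = (-12274 + sqrt(-350)) + sqrt(-29*(1 - 116)) = (-12274 + 5*I*sqrt(14)) + sqrt(-29*(-115)) = (-12274 + 5*I*sqrt(14)) + sqrt(3335) = -12274 + sqrt(3335) + 5*I*sqrt(14)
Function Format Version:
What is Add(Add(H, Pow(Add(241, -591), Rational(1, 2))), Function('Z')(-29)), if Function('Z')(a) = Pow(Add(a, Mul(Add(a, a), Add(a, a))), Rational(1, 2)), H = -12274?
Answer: Add(-12274, Pow(3335, Rational(1, 2)), Mul(5, I, Pow(14, Rational(1, 2)))) ≈ Add(-12216., Mul(18.708, I))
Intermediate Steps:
Function('Z')(a) = Pow(Add(a, Mul(4, Pow(a, 2))), Rational(1, 2)) (Function('Z')(a) = Pow(Add(a, Mul(Mul(2, a), Mul(2, a))), Rational(1, 2)) = Pow(Add(a, Mul(4, Pow(a, 2))), Rational(1, 2)))
Add(Add(H, Pow(Add(241, -591), Rational(1, 2))), Function('Z')(-29)) = Add(Add(-12274, Pow(Add(241, -591), Rational(1, 2))), Pow(Mul(-29, Add(1, Mul(4, -29))), Rational(1, 2))) = Add(Add(-12274, Pow(-350, Rational(1, 2))), Pow(Mul(-29, Add(1, -116)), Rational(1, 2))) = Add(Add(-12274, Mul(5, I, Pow(14, Rational(1, 2)))), Pow(Mul(-29, -115), Rational(1, 2))) = Add(Add(-12274, Mul(5, I, Pow(14, Rational(1, 2)))), Pow(3335, Rational(1, 2))) = Add(-12274, Pow(3335, Rational(1, 2)), Mul(5, I, Pow(14, Rational(1, 2))))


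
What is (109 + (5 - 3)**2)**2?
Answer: 12769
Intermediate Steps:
(109 + (5 - 3)**2)**2 = (109 + 2**2)**2 = (109 + 4)**2 = 113**2 = 12769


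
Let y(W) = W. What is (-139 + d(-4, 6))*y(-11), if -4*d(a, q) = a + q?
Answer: 3069/2 ≈ 1534.5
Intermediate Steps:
d(a, q) = -a/4 - q/4 (d(a, q) = -(a + q)/4 = -a/4 - q/4)
(-139 + d(-4, 6))*y(-11) = (-139 + (-1/4*(-4) - 1/4*6))*(-11) = (-139 + (1 - 3/2))*(-11) = (-139 - 1/2)*(-11) = -279/2*(-11) = 3069/2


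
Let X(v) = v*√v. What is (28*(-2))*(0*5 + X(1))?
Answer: -56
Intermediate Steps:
X(v) = v^(3/2)
(28*(-2))*(0*5 + X(1)) = (28*(-2))*(0*5 + 1^(3/2)) = -56*(0 + 1) = -56*1 = -56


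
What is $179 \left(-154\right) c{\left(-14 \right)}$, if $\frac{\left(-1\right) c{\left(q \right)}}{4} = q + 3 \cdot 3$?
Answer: $-551320$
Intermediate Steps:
$c{\left(q \right)} = -36 - 4 q$ ($c{\left(q \right)} = - 4 \left(q + 3 \cdot 3\right) = - 4 \left(q + 9\right) = - 4 \left(9 + q\right) = -36 - 4 q$)
$179 \left(-154\right) c{\left(-14 \right)} = 179 \left(-154\right) \left(-36 - -56\right) = - 27566 \left(-36 + 56\right) = \left(-27566\right) 20 = -551320$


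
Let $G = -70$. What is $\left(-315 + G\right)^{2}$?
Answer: $148225$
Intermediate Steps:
$\left(-315 + G\right)^{2} = \left(-315 - 70\right)^{2} = \left(-385\right)^{2} = 148225$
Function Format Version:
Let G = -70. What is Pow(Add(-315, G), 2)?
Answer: 148225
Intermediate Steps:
Pow(Add(-315, G), 2) = Pow(Add(-315, -70), 2) = Pow(-385, 2) = 148225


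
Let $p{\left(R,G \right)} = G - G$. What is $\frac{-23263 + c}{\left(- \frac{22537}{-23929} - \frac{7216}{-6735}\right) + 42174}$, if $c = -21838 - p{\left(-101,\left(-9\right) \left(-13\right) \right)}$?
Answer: $- \frac{7268559018315}{6797162844169} \approx -1.0694$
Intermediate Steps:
$p{\left(R,G \right)} = 0$
$c = -21838$ ($c = -21838 - 0 = -21838 + 0 = -21838$)
$\frac{-23263 + c}{\left(- \frac{22537}{-23929} - \frac{7216}{-6735}\right) + 42174} = \frac{-23263 - 21838}{\left(- \frac{22537}{-23929} - \frac{7216}{-6735}\right) + 42174} = - \frac{45101}{\left(\left(-22537\right) \left(- \frac{1}{23929}\right) - - \frac{7216}{6735}\right) + 42174} = - \frac{45101}{\left(\frac{22537}{23929} + \frac{7216}{6735}\right) + 42174} = - \frac{45101}{\frac{324458359}{161161815} + 42174} = - \frac{45101}{\frac{6797162844169}{161161815}} = \left(-45101\right) \frac{161161815}{6797162844169} = - \frac{7268559018315}{6797162844169}$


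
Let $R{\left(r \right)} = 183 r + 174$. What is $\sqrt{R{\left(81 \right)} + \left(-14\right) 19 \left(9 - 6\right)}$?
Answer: $\sqrt{14199} \approx 119.16$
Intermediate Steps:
$R{\left(r \right)} = 174 + 183 r$
$\sqrt{R{\left(81 \right)} + \left(-14\right) 19 \left(9 - 6\right)} = \sqrt{\left(174 + 183 \cdot 81\right) + \left(-14\right) 19 \left(9 - 6\right)} = \sqrt{\left(174 + 14823\right) - 798} = \sqrt{14997 - 798} = \sqrt{14199}$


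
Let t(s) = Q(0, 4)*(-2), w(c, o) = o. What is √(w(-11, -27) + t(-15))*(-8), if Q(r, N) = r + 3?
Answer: -8*I*√33 ≈ -45.956*I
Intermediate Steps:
Q(r, N) = 3 + r
t(s) = -6 (t(s) = (3 + 0)*(-2) = 3*(-2) = -6)
√(w(-11, -27) + t(-15))*(-8) = √(-27 - 6)*(-8) = √(-33)*(-8) = (I*√33)*(-8) = -8*I*√33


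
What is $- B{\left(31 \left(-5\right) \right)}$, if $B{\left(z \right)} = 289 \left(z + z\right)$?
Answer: $89590$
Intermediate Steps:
$B{\left(z \right)} = 578 z$ ($B{\left(z \right)} = 289 \cdot 2 z = 578 z$)
$- B{\left(31 \left(-5\right) \right)} = - 578 \cdot 31 \left(-5\right) = - 578 \left(-155\right) = \left(-1\right) \left(-89590\right) = 89590$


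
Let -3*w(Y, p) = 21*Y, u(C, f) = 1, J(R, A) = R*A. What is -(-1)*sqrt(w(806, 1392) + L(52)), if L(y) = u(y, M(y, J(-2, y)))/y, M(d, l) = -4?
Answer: I*sqrt(3813979)/26 ≈ 75.113*I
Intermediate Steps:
J(R, A) = A*R
w(Y, p) = -7*Y
L(y) = 1/y
-(-1)*sqrt(w(806, 1392) + L(52)) = -(-1)*sqrt(-7*806 + 1/52) = -(-1)*sqrt(-5642 + 1/52) = -(-1)*sqrt(-293383/52) = -(-1)*I*sqrt(3813979)/26 = I*sqrt(3813979)/26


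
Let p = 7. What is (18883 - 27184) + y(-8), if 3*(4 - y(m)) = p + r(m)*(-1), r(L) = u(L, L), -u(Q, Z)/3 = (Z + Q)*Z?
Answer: -25282/3 ≈ -8427.3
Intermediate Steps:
u(Q, Z) = -3*Z*(Q + Z) (u(Q, Z) = -3*(Z + Q)*Z = -3*(Q + Z)*Z = -3*Z*(Q + Z))
r(L) = -6*L² (r(L) = -3*L*(L + L) = -3*L*2*L = -6*L²)
y(m) = 5/3 - 2*m² (y(m) = 4 - (7 - 6*m²*(-1))/3 = 4 - (7 + 6*m²)/3 = 4 + (-7/3 - 2*m²) = 5/3 - 2*m²)
(18883 - 27184) + y(-8) = (18883 - 27184) + (5/3 - 2*(-8)²) = -8301 + (5/3 - 2*64) = -8301 + (5/3 - 128) = -8301 - 379/3 = -25282/3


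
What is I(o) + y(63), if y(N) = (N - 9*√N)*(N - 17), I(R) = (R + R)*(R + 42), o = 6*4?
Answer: 6066 - 1242*√7 ≈ 2780.0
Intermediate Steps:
o = 24
I(R) = 2*R*(42 + R) (I(R) = (2*R)*(42 + R) = 2*R*(42 + R))
y(N) = (-17 + N)*(N - 9*√N) (y(N) = (N - 9*√N)*(-17 + N) = (-17 + N)*(N - 9*√N))
I(o) + y(63) = 2*24*(42 + 24) + (63² - 17*63 - 1701*√7 + 153*√63) = 2*24*66 + (3969 - 1071 - 1701*√7 + 153*(3*√7)) = 3168 + (3969 - 1071 - 1701*√7 + 459*√7) = 3168 + (2898 - 1242*√7) = 6066 - 1242*√7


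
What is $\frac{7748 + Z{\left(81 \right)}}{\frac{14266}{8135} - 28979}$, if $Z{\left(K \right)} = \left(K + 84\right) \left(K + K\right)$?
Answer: $- \frac{280478530}{235729899} \approx -1.1898$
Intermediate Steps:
$Z{\left(K \right)} = 2 K \left(84 + K\right)$ ($Z{\left(K \right)} = \left(84 + K\right) 2 K = 2 K \left(84 + K\right)$)
$\frac{7748 + Z{\left(81 \right)}}{\frac{14266}{8135} - 28979} = \frac{7748 + 2 \cdot 81 \left(84 + 81\right)}{\frac{14266}{8135} - 28979} = \frac{7748 + 2 \cdot 81 \cdot 165}{14266 \cdot \frac{1}{8135} - 28979} = \frac{7748 + 26730}{\frac{14266}{8135} - 28979} = \frac{34478}{- \frac{235729899}{8135}} = 34478 \left(- \frac{8135}{235729899}\right) = - \frac{280478530}{235729899}$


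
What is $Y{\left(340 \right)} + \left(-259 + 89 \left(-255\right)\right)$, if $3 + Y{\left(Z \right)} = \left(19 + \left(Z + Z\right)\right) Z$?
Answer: $214703$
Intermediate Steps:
$Y{\left(Z \right)} = -3 + Z \left(19 + 2 Z\right)$ ($Y{\left(Z \right)} = -3 + \left(19 + \left(Z + Z\right)\right) Z = -3 + \left(19 + 2 Z\right) Z = -3 + Z \left(19 + 2 Z\right)$)
$Y{\left(340 \right)} + \left(-259 + 89 \left(-255\right)\right) = \left(-3 + 2 \cdot 340^{2} + 19 \cdot 340\right) + \left(-259 + 89 \left(-255\right)\right) = \left(-3 + 2 \cdot 115600 + 6460\right) - 22954 = \left(-3 + 231200 + 6460\right) - 22954 = 237657 - 22954 = 214703$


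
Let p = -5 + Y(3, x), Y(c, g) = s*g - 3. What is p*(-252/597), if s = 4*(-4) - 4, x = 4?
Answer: 7392/199 ≈ 37.146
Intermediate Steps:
s = -20 (s = -16 - 4 = -20)
Y(c, g) = -3 - 20*g (Y(c, g) = -20*g - 3 = -3 - 20*g)
p = -88 (p = -5 + (-3 - 20*4) = -5 + (-3 - 80) = -5 - 83 = -88)
p*(-252/597) = -(-22176)/597 = -88*(-84/199) = 7392/199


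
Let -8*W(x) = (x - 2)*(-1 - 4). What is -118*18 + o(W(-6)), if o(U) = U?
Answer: -2129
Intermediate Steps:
W(x) = -5/4 + 5*x/8 (W(x) = -(x - 2)*(-1 - 4)/8 = -(-2 + x)*(-5)/8 = -(10 - 5*x)/8 = -5/4 + 5*x/8)
-118*18 + o(W(-6)) = -118*18 + (-5/4 + (5/8)*(-6)) = -2124 + (-5/4 - 15/4) = -2124 - 5 = -2129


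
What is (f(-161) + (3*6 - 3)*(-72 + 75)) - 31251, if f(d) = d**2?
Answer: -5285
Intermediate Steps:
(f(-161) + (3*6 - 3)*(-72 + 75)) - 31251 = ((-161)**2 + (3*6 - 3)*(-72 + 75)) - 31251 = (25921 + (18 - 3)*3) - 31251 = (25921 + 15*3) - 31251 = (25921 + 45) - 31251 = 25966 - 31251 = -5285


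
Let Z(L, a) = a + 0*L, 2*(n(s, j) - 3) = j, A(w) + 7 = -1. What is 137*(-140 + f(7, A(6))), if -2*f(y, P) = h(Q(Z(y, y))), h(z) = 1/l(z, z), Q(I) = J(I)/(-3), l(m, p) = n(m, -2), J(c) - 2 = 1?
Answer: -76857/4 ≈ -19214.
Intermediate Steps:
A(w) = -8 (A(w) = -7 - 1 = -8)
J(c) = 3 (J(c) = 2 + 1 = 3)
n(s, j) = 3 + j/2
l(m, p) = 2 (l(m, p) = 3 + (½)*(-2) = 3 - 1 = 2)
Z(L, a) = a (Z(L, a) = a + 0 = a)
Q(I) = -1 (Q(I) = 3/(-3) = 3*(-⅓) = -1)
h(z) = ½ (h(z) = 1/2 = ½)
f(y, P) = -¼ (f(y, P) = -½*½ = -¼)
137*(-140 + f(7, A(6))) = 137*(-140 - ¼) = 137*(-561/4) = -76857/4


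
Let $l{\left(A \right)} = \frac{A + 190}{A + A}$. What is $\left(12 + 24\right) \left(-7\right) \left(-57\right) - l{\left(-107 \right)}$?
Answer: $\frac{3073979}{214} \approx 14364.0$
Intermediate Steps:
$l{\left(A \right)} = \frac{190 + A}{2 A}$
$\left(12 + 24\right) \left(-7\right) \left(-57\right) - l{\left(-107 \right)} = \left(12 + 24\right) \left(-7\right) \left(-57\right) - \frac{190 - 107}{2 \left(-107\right)} = 36 \left(-7\right) \left(-57\right) - \frac{1}{2} \left(- \frac{1}{107}\right) 83 = \left(-252\right) \left(-57\right) - - \frac{83}{214} = 14364 + \frac{83}{214} = \frac{3073979}{214}$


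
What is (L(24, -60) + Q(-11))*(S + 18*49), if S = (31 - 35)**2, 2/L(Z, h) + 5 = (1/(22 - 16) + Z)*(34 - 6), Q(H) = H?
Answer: -19898782/2015 ≈ -9875.3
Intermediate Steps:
L(Z, h) = 2/(-1/3 + 28*Z) (L(Z, h) = 2/(-5 + (1/(22 - 16) + Z)*(34 - 6)) = 2/(-5 + (1/6 + Z)*28) = 2/(-5 + (14/3 + 28*Z)) = 2/(-1/3 + 28*Z))
S = 16 (S = (-4)**2 = 16)
(L(24, -60) + Q(-11))*(S + 18*49) = (6/(-1 + 84*24) - 11)*(16 + 18*49) = (6/(-1 + 2016) - 11)*(16 + 882) = (6/2015 - 11)*898 = -22159/2015*898 = -19898782/2015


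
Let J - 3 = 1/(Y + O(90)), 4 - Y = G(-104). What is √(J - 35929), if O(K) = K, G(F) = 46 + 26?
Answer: 3*I*√1932018/22 ≈ 189.54*I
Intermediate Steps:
G(F) = 72
Y = -68 (Y = 4 - 1*72 = 4 - 72 = -68)
J = 67/22 (J = 3 + 1/(-68 + 90) = 3 + 1/22 = 67/22 ≈ 3.0455)
√(J - 35929) = √(67/22 - 35929) = √(-790371/22) = 3*I*√1932018/22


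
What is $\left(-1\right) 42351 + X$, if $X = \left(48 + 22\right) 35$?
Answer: $-39901$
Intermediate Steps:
$X = 2450$ ($X = 70 \cdot 35 = 2450$)
$\left(-1\right) 42351 + X = \left(-1\right) 42351 + 2450 = -42351 + 2450 = -39901$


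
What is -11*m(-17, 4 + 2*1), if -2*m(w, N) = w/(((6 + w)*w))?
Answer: -1/2 ≈ -0.50000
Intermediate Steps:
m(w, N) = -1/(2*(6 + w)) (m(w, N) = -w/(2*((6 + w)*w)) = -w/(2*(w*(6 + w))) = -w*1/(w*(6 + w))/2 = -1/(2*(6 + w)))
-11*m(-17, 4 + 2*1) = -(-11)/(12 + 2*(-17)) = -(-11)/(12 - 34) = -(-11)/(-22) = -(-11)*(-1)/22 = -11*1/22 = -1/2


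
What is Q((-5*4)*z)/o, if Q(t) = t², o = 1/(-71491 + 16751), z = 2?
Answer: -87584000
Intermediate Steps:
o = -1/54740 (o = 1/(-54740) = -1/54740 ≈ -1.8268e-5)
Q((-5*4)*z)/o = (-5*4*2)²/(-1/54740) = (-20*2)²*(-54740) = (-40)²*(-54740) = 1600*(-54740) = -87584000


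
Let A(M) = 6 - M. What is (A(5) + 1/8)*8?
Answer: 9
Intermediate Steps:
(A(5) + 1/8)*8 = ((6 - 1*5) + 1/8)*8 = ((6 - 5) + 1*(⅛))*8 = (1 + ⅛)*8 = (9/8)*8 = 9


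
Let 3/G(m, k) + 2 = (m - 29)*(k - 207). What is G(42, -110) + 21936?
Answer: 90442125/4123 ≈ 21936.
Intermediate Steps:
G(m, k) = 3/(-2 + (-207 + k)*(-29 + m)) (G(m, k) = 3/(-2 + (m - 29)*(k - 207)) = 3/(-2 + (-29 + m)*(-207 + k)) = 3/(-2 + (-207 + k)*(-29 + m)))
G(42, -110) + 21936 = 3/(6001 - 207*42 - 29*(-110) - 110*42) + 21936 = 3/(6001 - 8694 + 3190 - 4620) + 21936 = 3/(-4123) + 21936 = 3*(-1/4123) + 21936 = -3/4123 + 21936 = 90442125/4123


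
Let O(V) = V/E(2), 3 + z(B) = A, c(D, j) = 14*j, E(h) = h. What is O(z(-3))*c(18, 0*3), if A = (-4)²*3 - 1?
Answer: 0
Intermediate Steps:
A = 47 (A = 16*3 - 1 = 48 - 1 = 47)
z(B) = 44 (z(B) = -3 + 47 = 44)
O(V) = V/2
O(z(-3))*c(18, 0*3) = ((½)*44)*(14*(0*3)) = 22*(14*0) = 22*0 = 0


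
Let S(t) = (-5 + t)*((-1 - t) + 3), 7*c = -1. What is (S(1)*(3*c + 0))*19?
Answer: 228/7 ≈ 32.571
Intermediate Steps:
c = -⅐ (c = (⅐)*(-1) = -⅐ ≈ -0.14286)
S(t) = (-5 + t)*(2 - t)
(S(1)*(3*c + 0))*19 = ((-10 - 1*1² + 7*1)*(3*(-⅐) + 0))*19 = ((-10 - 1*1 + 7)*(-3/7 + 0))*19 = ((-10 - 1 + 7)*(-3/7))*19 = -4*(-3/7)*19 = (12/7)*19 = 228/7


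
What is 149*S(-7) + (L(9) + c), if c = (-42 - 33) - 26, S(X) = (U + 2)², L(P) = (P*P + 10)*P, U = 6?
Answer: 10254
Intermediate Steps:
L(P) = P*(10 + P²) (L(P) = (P² + 10)*P = (10 + P²)*P = P*(10 + P²))
S(X) = 64 (S(X) = (6 + 2)² = 8² = 64)
c = -101 (c = -75 - 26 = -101)
149*S(-7) + (L(9) + c) = 149*64 + (9*(10 + 9²) - 101) = 9536 + (9*(10 + 81) - 101) = 9536 + (9*91 - 101) = 9536 + (819 - 101) = 9536 + 718 = 10254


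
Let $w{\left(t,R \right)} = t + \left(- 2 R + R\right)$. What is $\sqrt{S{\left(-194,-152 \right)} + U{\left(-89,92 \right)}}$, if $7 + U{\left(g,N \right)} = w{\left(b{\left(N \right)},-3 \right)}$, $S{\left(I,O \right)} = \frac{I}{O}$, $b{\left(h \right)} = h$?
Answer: $\frac{\sqrt{128915}}{38} \approx 9.4486$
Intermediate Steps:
$w{\left(t,R \right)} = t - R$
$U{\left(g,N \right)} = -4 + N$ ($U{\left(g,N \right)} = -7 + \left(N - -3\right) = -7 + \left(N + 3\right) = -7 + \left(3 + N\right) = -4 + N$)
$\sqrt{S{\left(-194,-152 \right)} + U{\left(-89,92 \right)}} = \sqrt{- \frac{194}{-152} + \left(-4 + 92\right)} = \sqrt{\left(-194\right) \left(- \frac{1}{152}\right) + 88} = \sqrt{\frac{97}{76} + 88} = \sqrt{\frac{6785}{76}} = \frac{\sqrt{128915}}{38}$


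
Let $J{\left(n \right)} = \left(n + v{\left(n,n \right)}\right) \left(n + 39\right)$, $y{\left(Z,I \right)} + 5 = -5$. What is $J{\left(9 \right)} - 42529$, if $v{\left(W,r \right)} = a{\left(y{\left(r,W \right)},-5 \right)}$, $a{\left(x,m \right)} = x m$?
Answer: $-39697$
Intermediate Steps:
$y{\left(Z,I \right)} = -10$ ($y{\left(Z,I \right)} = -5 - 5 = -10$)
$a{\left(x,m \right)} = m x$
$v{\left(W,r \right)} = 50$ ($v{\left(W,r \right)} = \left(-5\right) \left(-10\right) = 50$)
$J{\left(n \right)} = \left(39 + n\right) \left(50 + n\right)$ ($J{\left(n \right)} = \left(n + 50\right) \left(n + 39\right) = \left(50 + n\right) \left(39 + n\right) = \left(39 + n\right) \left(50 + n\right)$)
$J{\left(9 \right)} - 42529 = \left(1950 + 9^{2} + 89 \cdot 9\right) - 42529 = \left(1950 + 81 + 801\right) - 42529 = 2832 - 42529 = -39697$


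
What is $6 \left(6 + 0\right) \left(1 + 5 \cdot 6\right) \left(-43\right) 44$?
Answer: $-2111472$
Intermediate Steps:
$6 \left(6 + 0\right) \left(1 + 5 \cdot 6\right) \left(-43\right) 44 = 6 \cdot 6 \left(1 + 30\right) \left(-43\right) 44 = 6 \cdot 6 \cdot 31 \left(-43\right) 44 = 6 \cdot 186 \left(-43\right) 44 = 1116 \left(-43\right) 44 = \left(-47988\right) 44 = -2111472$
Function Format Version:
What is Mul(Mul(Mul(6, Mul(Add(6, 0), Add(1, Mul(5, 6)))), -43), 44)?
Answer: -2111472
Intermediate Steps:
Mul(Mul(Mul(6, Mul(Add(6, 0), Add(1, Mul(5, 6)))), -43), 44) = Mul(Mul(Mul(6, Mul(6, Add(1, 30))), -43), 44) = Mul(Mul(Mul(6, Mul(6, 31)), -43), 44) = Mul(Mul(Mul(6, 186), -43), 44) = Mul(Mul(1116, -43), 44) = Mul(-47988, 44) = -2111472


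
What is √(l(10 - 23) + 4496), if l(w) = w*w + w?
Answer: 2*√1163 ≈ 68.206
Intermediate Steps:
l(w) = w + w² (l(w) = w² + w = w + w²)
√(l(10 - 23) + 4496) = √((10 - 23)*(1 + (10 - 23)) + 4496) = √(-13*(1 - 13) + 4496) = √(-13*(-12) + 4496) = √(156 + 4496) = √4652 = 2*√1163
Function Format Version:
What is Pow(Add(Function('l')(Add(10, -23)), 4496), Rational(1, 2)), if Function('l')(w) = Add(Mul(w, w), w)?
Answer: Mul(2, Pow(1163, Rational(1, 2))) ≈ 68.206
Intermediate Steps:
Function('l')(w) = Add(w, Pow(w, 2)) (Function('l')(w) = Add(Pow(w, 2), w) = Add(w, Pow(w, 2)))
Pow(Add(Function('l')(Add(10, -23)), 4496), Rational(1, 2)) = Pow(Add(Mul(Add(10, -23), Add(1, Add(10, -23))), 4496), Rational(1, 2)) = Pow(Add(Mul(-13, Add(1, -13)), 4496), Rational(1, 2)) = Pow(Add(Mul(-13, -12), 4496), Rational(1, 2)) = Pow(Add(156, 4496), Rational(1, 2)) = Pow(4652, Rational(1, 2)) = Mul(2, Pow(1163, Rational(1, 2)))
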